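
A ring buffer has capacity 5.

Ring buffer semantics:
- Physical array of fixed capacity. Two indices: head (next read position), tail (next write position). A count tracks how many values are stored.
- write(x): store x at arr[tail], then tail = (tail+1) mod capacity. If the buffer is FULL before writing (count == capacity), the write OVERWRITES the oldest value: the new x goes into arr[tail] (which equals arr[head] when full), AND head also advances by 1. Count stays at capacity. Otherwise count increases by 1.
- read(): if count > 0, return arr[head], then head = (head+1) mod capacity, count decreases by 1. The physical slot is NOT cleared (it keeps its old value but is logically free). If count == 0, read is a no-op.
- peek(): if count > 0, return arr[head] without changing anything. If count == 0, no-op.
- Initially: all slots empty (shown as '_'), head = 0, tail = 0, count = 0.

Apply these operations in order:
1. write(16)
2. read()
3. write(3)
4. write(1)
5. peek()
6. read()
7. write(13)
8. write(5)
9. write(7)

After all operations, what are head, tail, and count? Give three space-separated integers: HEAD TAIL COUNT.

Answer: 2 1 4

Derivation:
After op 1 (write(16)): arr=[16 _ _ _ _] head=0 tail=1 count=1
After op 2 (read()): arr=[16 _ _ _ _] head=1 tail=1 count=0
After op 3 (write(3)): arr=[16 3 _ _ _] head=1 tail=2 count=1
After op 4 (write(1)): arr=[16 3 1 _ _] head=1 tail=3 count=2
After op 5 (peek()): arr=[16 3 1 _ _] head=1 tail=3 count=2
After op 6 (read()): arr=[16 3 1 _ _] head=2 tail=3 count=1
After op 7 (write(13)): arr=[16 3 1 13 _] head=2 tail=4 count=2
After op 8 (write(5)): arr=[16 3 1 13 5] head=2 tail=0 count=3
After op 9 (write(7)): arr=[7 3 1 13 5] head=2 tail=1 count=4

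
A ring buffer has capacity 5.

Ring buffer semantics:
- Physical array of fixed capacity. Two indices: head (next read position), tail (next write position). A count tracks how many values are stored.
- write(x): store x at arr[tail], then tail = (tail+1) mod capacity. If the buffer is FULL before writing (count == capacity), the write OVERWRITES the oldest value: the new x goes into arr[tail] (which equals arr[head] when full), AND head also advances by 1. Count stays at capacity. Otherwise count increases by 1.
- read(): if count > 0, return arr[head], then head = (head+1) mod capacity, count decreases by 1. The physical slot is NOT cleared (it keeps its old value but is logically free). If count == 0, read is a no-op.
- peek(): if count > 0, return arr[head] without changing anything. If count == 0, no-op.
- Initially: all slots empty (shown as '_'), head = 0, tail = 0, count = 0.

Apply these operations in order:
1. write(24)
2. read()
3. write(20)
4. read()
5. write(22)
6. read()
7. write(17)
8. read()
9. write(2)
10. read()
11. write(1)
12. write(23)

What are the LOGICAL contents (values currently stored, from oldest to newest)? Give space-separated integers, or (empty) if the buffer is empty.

Answer: 1 23

Derivation:
After op 1 (write(24)): arr=[24 _ _ _ _] head=0 tail=1 count=1
After op 2 (read()): arr=[24 _ _ _ _] head=1 tail=1 count=0
After op 3 (write(20)): arr=[24 20 _ _ _] head=1 tail=2 count=1
After op 4 (read()): arr=[24 20 _ _ _] head=2 tail=2 count=0
After op 5 (write(22)): arr=[24 20 22 _ _] head=2 tail=3 count=1
After op 6 (read()): arr=[24 20 22 _ _] head=3 tail=3 count=0
After op 7 (write(17)): arr=[24 20 22 17 _] head=3 tail=4 count=1
After op 8 (read()): arr=[24 20 22 17 _] head=4 tail=4 count=0
After op 9 (write(2)): arr=[24 20 22 17 2] head=4 tail=0 count=1
After op 10 (read()): arr=[24 20 22 17 2] head=0 tail=0 count=0
After op 11 (write(1)): arr=[1 20 22 17 2] head=0 tail=1 count=1
After op 12 (write(23)): arr=[1 23 22 17 2] head=0 tail=2 count=2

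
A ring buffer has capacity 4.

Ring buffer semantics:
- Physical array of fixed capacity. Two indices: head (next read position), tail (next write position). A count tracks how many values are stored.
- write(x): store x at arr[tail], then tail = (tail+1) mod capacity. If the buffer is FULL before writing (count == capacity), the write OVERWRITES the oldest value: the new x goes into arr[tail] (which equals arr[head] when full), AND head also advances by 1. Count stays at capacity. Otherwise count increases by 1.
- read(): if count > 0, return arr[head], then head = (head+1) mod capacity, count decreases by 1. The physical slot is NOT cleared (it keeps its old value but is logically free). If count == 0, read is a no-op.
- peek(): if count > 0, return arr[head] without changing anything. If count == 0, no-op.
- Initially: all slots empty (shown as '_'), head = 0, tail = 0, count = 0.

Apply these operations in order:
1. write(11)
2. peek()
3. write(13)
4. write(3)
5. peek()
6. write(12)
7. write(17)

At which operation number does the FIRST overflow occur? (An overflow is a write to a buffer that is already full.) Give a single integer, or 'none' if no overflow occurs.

Answer: 7

Derivation:
After op 1 (write(11)): arr=[11 _ _ _] head=0 tail=1 count=1
After op 2 (peek()): arr=[11 _ _ _] head=0 tail=1 count=1
After op 3 (write(13)): arr=[11 13 _ _] head=0 tail=2 count=2
After op 4 (write(3)): arr=[11 13 3 _] head=0 tail=3 count=3
After op 5 (peek()): arr=[11 13 3 _] head=0 tail=3 count=3
After op 6 (write(12)): arr=[11 13 3 12] head=0 tail=0 count=4
After op 7 (write(17)): arr=[17 13 3 12] head=1 tail=1 count=4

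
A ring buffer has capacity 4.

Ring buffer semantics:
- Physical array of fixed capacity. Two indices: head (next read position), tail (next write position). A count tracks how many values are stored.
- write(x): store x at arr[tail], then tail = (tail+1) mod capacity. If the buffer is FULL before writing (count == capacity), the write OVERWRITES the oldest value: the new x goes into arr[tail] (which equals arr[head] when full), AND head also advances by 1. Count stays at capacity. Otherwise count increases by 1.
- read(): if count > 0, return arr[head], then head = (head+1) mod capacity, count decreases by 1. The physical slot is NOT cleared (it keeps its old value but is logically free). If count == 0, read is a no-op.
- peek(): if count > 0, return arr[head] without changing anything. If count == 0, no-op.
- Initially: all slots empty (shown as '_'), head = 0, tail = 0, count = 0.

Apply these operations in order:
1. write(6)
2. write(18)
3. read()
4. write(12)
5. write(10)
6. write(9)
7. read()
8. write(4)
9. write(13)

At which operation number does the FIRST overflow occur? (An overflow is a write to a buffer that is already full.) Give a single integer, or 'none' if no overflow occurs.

Answer: 9

Derivation:
After op 1 (write(6)): arr=[6 _ _ _] head=0 tail=1 count=1
After op 2 (write(18)): arr=[6 18 _ _] head=0 tail=2 count=2
After op 3 (read()): arr=[6 18 _ _] head=1 tail=2 count=1
After op 4 (write(12)): arr=[6 18 12 _] head=1 tail=3 count=2
After op 5 (write(10)): arr=[6 18 12 10] head=1 tail=0 count=3
After op 6 (write(9)): arr=[9 18 12 10] head=1 tail=1 count=4
After op 7 (read()): arr=[9 18 12 10] head=2 tail=1 count=3
After op 8 (write(4)): arr=[9 4 12 10] head=2 tail=2 count=4
After op 9 (write(13)): arr=[9 4 13 10] head=3 tail=3 count=4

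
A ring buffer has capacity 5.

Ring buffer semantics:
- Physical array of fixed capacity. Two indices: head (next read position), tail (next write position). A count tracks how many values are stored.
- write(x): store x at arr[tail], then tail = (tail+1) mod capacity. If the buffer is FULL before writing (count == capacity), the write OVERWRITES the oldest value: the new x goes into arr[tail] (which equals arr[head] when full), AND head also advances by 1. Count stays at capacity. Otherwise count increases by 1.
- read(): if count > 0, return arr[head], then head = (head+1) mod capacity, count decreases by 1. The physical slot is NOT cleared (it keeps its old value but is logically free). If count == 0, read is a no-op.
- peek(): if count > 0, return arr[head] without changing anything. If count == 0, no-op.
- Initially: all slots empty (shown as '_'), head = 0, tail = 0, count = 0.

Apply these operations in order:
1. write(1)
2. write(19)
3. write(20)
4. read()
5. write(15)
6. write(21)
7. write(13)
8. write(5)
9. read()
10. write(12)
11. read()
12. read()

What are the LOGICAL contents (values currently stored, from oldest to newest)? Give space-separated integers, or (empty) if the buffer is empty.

After op 1 (write(1)): arr=[1 _ _ _ _] head=0 tail=1 count=1
After op 2 (write(19)): arr=[1 19 _ _ _] head=0 tail=2 count=2
After op 3 (write(20)): arr=[1 19 20 _ _] head=0 tail=3 count=3
After op 4 (read()): arr=[1 19 20 _ _] head=1 tail=3 count=2
After op 5 (write(15)): arr=[1 19 20 15 _] head=1 tail=4 count=3
After op 6 (write(21)): arr=[1 19 20 15 21] head=1 tail=0 count=4
After op 7 (write(13)): arr=[13 19 20 15 21] head=1 tail=1 count=5
After op 8 (write(5)): arr=[13 5 20 15 21] head=2 tail=2 count=5
After op 9 (read()): arr=[13 5 20 15 21] head=3 tail=2 count=4
After op 10 (write(12)): arr=[13 5 12 15 21] head=3 tail=3 count=5
After op 11 (read()): arr=[13 5 12 15 21] head=4 tail=3 count=4
After op 12 (read()): arr=[13 5 12 15 21] head=0 tail=3 count=3

Answer: 13 5 12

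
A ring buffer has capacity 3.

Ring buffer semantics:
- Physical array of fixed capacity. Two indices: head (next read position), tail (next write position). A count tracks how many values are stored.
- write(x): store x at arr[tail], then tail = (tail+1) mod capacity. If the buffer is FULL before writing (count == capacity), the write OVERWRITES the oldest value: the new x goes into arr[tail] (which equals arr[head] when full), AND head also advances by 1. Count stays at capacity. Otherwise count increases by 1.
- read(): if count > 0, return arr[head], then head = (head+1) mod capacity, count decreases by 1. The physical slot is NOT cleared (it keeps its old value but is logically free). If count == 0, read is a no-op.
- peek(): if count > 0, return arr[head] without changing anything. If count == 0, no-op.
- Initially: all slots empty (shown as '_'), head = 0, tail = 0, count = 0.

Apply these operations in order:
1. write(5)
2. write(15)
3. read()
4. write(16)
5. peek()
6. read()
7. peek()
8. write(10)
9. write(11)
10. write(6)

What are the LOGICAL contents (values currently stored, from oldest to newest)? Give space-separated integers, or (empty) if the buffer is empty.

Answer: 10 11 6

Derivation:
After op 1 (write(5)): arr=[5 _ _] head=0 tail=1 count=1
After op 2 (write(15)): arr=[5 15 _] head=0 tail=2 count=2
After op 3 (read()): arr=[5 15 _] head=1 tail=2 count=1
After op 4 (write(16)): arr=[5 15 16] head=1 tail=0 count=2
After op 5 (peek()): arr=[5 15 16] head=1 tail=0 count=2
After op 6 (read()): arr=[5 15 16] head=2 tail=0 count=1
After op 7 (peek()): arr=[5 15 16] head=2 tail=0 count=1
After op 8 (write(10)): arr=[10 15 16] head=2 tail=1 count=2
After op 9 (write(11)): arr=[10 11 16] head=2 tail=2 count=3
After op 10 (write(6)): arr=[10 11 6] head=0 tail=0 count=3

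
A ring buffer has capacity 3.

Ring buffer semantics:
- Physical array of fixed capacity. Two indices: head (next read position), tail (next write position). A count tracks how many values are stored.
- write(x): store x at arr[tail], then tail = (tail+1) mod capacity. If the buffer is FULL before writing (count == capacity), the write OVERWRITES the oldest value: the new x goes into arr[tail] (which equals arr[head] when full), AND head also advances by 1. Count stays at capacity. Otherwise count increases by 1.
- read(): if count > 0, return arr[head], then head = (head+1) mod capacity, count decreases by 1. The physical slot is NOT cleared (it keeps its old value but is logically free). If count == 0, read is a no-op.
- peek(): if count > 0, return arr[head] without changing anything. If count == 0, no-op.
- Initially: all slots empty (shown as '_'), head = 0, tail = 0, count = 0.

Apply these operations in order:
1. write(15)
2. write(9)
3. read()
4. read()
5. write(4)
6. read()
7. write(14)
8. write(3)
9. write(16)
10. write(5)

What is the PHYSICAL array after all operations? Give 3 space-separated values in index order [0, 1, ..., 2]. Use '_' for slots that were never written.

Answer: 5 3 16

Derivation:
After op 1 (write(15)): arr=[15 _ _] head=0 tail=1 count=1
After op 2 (write(9)): arr=[15 9 _] head=0 tail=2 count=2
After op 3 (read()): arr=[15 9 _] head=1 tail=2 count=1
After op 4 (read()): arr=[15 9 _] head=2 tail=2 count=0
After op 5 (write(4)): arr=[15 9 4] head=2 tail=0 count=1
After op 6 (read()): arr=[15 9 4] head=0 tail=0 count=0
After op 7 (write(14)): arr=[14 9 4] head=0 tail=1 count=1
After op 8 (write(3)): arr=[14 3 4] head=0 tail=2 count=2
After op 9 (write(16)): arr=[14 3 16] head=0 tail=0 count=3
After op 10 (write(5)): arr=[5 3 16] head=1 tail=1 count=3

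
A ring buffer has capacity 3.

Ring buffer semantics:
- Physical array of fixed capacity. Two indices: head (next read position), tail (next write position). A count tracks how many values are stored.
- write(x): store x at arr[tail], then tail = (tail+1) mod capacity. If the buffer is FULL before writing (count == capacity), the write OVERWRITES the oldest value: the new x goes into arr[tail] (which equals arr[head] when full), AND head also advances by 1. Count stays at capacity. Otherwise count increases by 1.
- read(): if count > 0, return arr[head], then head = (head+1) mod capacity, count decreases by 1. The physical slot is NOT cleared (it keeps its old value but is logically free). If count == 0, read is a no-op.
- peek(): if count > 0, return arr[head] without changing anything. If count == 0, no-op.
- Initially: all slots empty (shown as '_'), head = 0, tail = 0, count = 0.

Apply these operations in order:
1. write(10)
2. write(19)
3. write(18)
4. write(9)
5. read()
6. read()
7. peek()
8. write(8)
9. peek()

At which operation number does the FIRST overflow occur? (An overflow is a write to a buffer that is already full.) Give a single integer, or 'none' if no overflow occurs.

Answer: 4

Derivation:
After op 1 (write(10)): arr=[10 _ _] head=0 tail=1 count=1
After op 2 (write(19)): arr=[10 19 _] head=0 tail=2 count=2
After op 3 (write(18)): arr=[10 19 18] head=0 tail=0 count=3
After op 4 (write(9)): arr=[9 19 18] head=1 tail=1 count=3
After op 5 (read()): arr=[9 19 18] head=2 tail=1 count=2
After op 6 (read()): arr=[9 19 18] head=0 tail=1 count=1
After op 7 (peek()): arr=[9 19 18] head=0 tail=1 count=1
After op 8 (write(8)): arr=[9 8 18] head=0 tail=2 count=2
After op 9 (peek()): arr=[9 8 18] head=0 tail=2 count=2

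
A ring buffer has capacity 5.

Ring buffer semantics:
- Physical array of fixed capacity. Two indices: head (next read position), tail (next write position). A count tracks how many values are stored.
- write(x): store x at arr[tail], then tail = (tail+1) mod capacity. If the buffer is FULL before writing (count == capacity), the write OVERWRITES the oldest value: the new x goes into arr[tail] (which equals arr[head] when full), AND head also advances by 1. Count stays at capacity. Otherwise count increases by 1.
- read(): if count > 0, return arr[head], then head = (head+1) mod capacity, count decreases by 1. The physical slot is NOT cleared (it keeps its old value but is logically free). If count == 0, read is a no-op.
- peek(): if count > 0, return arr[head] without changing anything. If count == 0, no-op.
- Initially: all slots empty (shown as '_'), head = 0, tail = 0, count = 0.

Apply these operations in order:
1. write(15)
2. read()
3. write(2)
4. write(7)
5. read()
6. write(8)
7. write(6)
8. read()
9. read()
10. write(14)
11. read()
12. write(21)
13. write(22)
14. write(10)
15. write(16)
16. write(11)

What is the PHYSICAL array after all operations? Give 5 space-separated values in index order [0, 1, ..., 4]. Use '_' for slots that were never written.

Answer: 11 21 22 10 16

Derivation:
After op 1 (write(15)): arr=[15 _ _ _ _] head=0 tail=1 count=1
After op 2 (read()): arr=[15 _ _ _ _] head=1 tail=1 count=0
After op 3 (write(2)): arr=[15 2 _ _ _] head=1 tail=2 count=1
After op 4 (write(7)): arr=[15 2 7 _ _] head=1 tail=3 count=2
After op 5 (read()): arr=[15 2 7 _ _] head=2 tail=3 count=1
After op 6 (write(8)): arr=[15 2 7 8 _] head=2 tail=4 count=2
After op 7 (write(6)): arr=[15 2 7 8 6] head=2 tail=0 count=3
After op 8 (read()): arr=[15 2 7 8 6] head=3 tail=0 count=2
After op 9 (read()): arr=[15 2 7 8 6] head=4 tail=0 count=1
After op 10 (write(14)): arr=[14 2 7 8 6] head=4 tail=1 count=2
After op 11 (read()): arr=[14 2 7 8 6] head=0 tail=1 count=1
After op 12 (write(21)): arr=[14 21 7 8 6] head=0 tail=2 count=2
After op 13 (write(22)): arr=[14 21 22 8 6] head=0 tail=3 count=3
After op 14 (write(10)): arr=[14 21 22 10 6] head=0 tail=4 count=4
After op 15 (write(16)): arr=[14 21 22 10 16] head=0 tail=0 count=5
After op 16 (write(11)): arr=[11 21 22 10 16] head=1 tail=1 count=5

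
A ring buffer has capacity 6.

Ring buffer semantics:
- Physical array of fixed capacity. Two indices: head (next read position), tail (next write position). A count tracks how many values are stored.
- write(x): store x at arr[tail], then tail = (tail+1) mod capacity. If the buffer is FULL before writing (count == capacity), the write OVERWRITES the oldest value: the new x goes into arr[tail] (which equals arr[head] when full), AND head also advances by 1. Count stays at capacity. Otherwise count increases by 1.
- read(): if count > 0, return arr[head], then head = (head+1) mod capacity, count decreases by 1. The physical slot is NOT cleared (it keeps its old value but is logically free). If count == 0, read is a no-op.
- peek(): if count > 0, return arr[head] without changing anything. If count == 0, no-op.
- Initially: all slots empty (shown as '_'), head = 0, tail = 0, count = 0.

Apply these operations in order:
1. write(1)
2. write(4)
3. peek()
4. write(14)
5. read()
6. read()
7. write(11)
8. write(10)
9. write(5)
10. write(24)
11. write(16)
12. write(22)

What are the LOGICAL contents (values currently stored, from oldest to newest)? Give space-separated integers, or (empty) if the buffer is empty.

After op 1 (write(1)): arr=[1 _ _ _ _ _] head=0 tail=1 count=1
After op 2 (write(4)): arr=[1 4 _ _ _ _] head=0 tail=2 count=2
After op 3 (peek()): arr=[1 4 _ _ _ _] head=0 tail=2 count=2
After op 4 (write(14)): arr=[1 4 14 _ _ _] head=0 tail=3 count=3
After op 5 (read()): arr=[1 4 14 _ _ _] head=1 tail=3 count=2
After op 6 (read()): arr=[1 4 14 _ _ _] head=2 tail=3 count=1
After op 7 (write(11)): arr=[1 4 14 11 _ _] head=2 tail=4 count=2
After op 8 (write(10)): arr=[1 4 14 11 10 _] head=2 tail=5 count=3
After op 9 (write(5)): arr=[1 4 14 11 10 5] head=2 tail=0 count=4
After op 10 (write(24)): arr=[24 4 14 11 10 5] head=2 tail=1 count=5
After op 11 (write(16)): arr=[24 16 14 11 10 5] head=2 tail=2 count=6
After op 12 (write(22)): arr=[24 16 22 11 10 5] head=3 tail=3 count=6

Answer: 11 10 5 24 16 22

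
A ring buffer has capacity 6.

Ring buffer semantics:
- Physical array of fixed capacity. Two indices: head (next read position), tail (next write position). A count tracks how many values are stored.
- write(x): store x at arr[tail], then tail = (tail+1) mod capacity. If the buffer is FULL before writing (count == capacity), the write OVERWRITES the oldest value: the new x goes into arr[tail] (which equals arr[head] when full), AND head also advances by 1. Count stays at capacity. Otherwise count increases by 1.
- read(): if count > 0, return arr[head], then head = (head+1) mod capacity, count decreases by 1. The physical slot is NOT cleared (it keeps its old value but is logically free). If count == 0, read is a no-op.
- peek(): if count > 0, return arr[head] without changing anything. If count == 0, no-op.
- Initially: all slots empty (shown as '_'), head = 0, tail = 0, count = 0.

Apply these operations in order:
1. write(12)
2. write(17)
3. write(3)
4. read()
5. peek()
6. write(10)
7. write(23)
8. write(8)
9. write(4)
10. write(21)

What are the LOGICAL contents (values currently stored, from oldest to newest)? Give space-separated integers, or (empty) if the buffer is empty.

Answer: 3 10 23 8 4 21

Derivation:
After op 1 (write(12)): arr=[12 _ _ _ _ _] head=0 tail=1 count=1
After op 2 (write(17)): arr=[12 17 _ _ _ _] head=0 tail=2 count=2
After op 3 (write(3)): arr=[12 17 3 _ _ _] head=0 tail=3 count=3
After op 4 (read()): arr=[12 17 3 _ _ _] head=1 tail=3 count=2
After op 5 (peek()): arr=[12 17 3 _ _ _] head=1 tail=3 count=2
After op 6 (write(10)): arr=[12 17 3 10 _ _] head=1 tail=4 count=3
After op 7 (write(23)): arr=[12 17 3 10 23 _] head=1 tail=5 count=4
After op 8 (write(8)): arr=[12 17 3 10 23 8] head=1 tail=0 count=5
After op 9 (write(4)): arr=[4 17 3 10 23 8] head=1 tail=1 count=6
After op 10 (write(21)): arr=[4 21 3 10 23 8] head=2 tail=2 count=6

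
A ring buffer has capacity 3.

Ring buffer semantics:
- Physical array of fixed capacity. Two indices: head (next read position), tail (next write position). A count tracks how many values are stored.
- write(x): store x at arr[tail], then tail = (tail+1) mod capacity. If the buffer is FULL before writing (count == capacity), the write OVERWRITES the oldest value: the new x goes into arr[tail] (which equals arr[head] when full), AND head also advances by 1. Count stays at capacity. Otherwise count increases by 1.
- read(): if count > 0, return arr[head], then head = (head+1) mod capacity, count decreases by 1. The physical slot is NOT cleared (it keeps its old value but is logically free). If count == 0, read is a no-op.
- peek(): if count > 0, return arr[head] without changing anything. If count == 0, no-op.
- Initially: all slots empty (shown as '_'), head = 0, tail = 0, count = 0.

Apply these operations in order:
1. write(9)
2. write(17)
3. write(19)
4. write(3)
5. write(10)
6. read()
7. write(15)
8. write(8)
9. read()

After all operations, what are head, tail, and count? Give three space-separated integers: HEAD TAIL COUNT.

Answer: 2 1 2

Derivation:
After op 1 (write(9)): arr=[9 _ _] head=0 tail=1 count=1
After op 2 (write(17)): arr=[9 17 _] head=0 tail=2 count=2
After op 3 (write(19)): arr=[9 17 19] head=0 tail=0 count=3
After op 4 (write(3)): arr=[3 17 19] head=1 tail=1 count=3
After op 5 (write(10)): arr=[3 10 19] head=2 tail=2 count=3
After op 6 (read()): arr=[3 10 19] head=0 tail=2 count=2
After op 7 (write(15)): arr=[3 10 15] head=0 tail=0 count=3
After op 8 (write(8)): arr=[8 10 15] head=1 tail=1 count=3
After op 9 (read()): arr=[8 10 15] head=2 tail=1 count=2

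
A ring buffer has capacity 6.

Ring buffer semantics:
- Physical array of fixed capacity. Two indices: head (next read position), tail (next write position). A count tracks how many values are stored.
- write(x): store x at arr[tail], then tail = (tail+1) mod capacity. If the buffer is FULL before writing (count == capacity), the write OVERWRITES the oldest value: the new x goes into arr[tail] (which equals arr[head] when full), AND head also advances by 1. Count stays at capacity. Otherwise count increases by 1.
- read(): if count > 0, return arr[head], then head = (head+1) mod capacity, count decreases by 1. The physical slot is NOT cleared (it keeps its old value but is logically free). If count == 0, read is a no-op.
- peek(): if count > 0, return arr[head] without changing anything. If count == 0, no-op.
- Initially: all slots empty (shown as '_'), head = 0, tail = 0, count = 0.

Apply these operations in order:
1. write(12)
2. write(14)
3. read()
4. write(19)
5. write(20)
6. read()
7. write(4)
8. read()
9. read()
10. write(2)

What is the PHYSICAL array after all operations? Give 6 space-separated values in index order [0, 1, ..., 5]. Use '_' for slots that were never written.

After op 1 (write(12)): arr=[12 _ _ _ _ _] head=0 tail=1 count=1
After op 2 (write(14)): arr=[12 14 _ _ _ _] head=0 tail=2 count=2
After op 3 (read()): arr=[12 14 _ _ _ _] head=1 tail=2 count=1
After op 4 (write(19)): arr=[12 14 19 _ _ _] head=1 tail=3 count=2
After op 5 (write(20)): arr=[12 14 19 20 _ _] head=1 tail=4 count=3
After op 6 (read()): arr=[12 14 19 20 _ _] head=2 tail=4 count=2
After op 7 (write(4)): arr=[12 14 19 20 4 _] head=2 tail=5 count=3
After op 8 (read()): arr=[12 14 19 20 4 _] head=3 tail=5 count=2
After op 9 (read()): arr=[12 14 19 20 4 _] head=4 tail=5 count=1
After op 10 (write(2)): arr=[12 14 19 20 4 2] head=4 tail=0 count=2

Answer: 12 14 19 20 4 2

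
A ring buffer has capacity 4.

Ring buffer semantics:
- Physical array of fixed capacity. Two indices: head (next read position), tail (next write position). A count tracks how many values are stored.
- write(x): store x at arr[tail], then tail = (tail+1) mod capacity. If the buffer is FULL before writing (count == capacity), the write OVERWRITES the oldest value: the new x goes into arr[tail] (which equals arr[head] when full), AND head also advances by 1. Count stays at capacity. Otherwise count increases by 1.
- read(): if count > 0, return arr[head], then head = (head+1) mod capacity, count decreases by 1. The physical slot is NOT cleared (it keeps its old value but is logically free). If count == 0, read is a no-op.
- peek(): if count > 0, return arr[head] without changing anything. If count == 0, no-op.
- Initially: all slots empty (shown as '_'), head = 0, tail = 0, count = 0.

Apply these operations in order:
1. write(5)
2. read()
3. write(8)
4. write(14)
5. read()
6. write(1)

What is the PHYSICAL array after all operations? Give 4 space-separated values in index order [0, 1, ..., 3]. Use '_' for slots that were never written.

Answer: 5 8 14 1

Derivation:
After op 1 (write(5)): arr=[5 _ _ _] head=0 tail=1 count=1
After op 2 (read()): arr=[5 _ _ _] head=1 tail=1 count=0
After op 3 (write(8)): arr=[5 8 _ _] head=1 tail=2 count=1
After op 4 (write(14)): arr=[5 8 14 _] head=1 tail=3 count=2
After op 5 (read()): arr=[5 8 14 _] head=2 tail=3 count=1
After op 6 (write(1)): arr=[5 8 14 1] head=2 tail=0 count=2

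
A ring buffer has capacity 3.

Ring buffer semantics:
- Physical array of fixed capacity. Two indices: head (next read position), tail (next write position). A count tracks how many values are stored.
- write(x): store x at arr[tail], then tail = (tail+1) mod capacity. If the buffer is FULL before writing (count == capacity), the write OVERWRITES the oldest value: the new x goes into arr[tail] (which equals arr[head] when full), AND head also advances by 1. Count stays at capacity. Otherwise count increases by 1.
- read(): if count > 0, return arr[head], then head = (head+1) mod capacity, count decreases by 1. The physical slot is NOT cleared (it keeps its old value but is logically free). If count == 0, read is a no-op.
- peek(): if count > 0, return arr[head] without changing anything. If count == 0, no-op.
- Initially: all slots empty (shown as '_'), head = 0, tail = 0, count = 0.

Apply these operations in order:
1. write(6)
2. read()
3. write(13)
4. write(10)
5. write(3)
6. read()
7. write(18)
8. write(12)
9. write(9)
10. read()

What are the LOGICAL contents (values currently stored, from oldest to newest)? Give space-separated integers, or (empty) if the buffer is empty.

Answer: 12 9

Derivation:
After op 1 (write(6)): arr=[6 _ _] head=0 tail=1 count=1
After op 2 (read()): arr=[6 _ _] head=1 tail=1 count=0
After op 3 (write(13)): arr=[6 13 _] head=1 tail=2 count=1
After op 4 (write(10)): arr=[6 13 10] head=1 tail=0 count=2
After op 5 (write(3)): arr=[3 13 10] head=1 tail=1 count=3
After op 6 (read()): arr=[3 13 10] head=2 tail=1 count=2
After op 7 (write(18)): arr=[3 18 10] head=2 tail=2 count=3
After op 8 (write(12)): arr=[3 18 12] head=0 tail=0 count=3
After op 9 (write(9)): arr=[9 18 12] head=1 tail=1 count=3
After op 10 (read()): arr=[9 18 12] head=2 tail=1 count=2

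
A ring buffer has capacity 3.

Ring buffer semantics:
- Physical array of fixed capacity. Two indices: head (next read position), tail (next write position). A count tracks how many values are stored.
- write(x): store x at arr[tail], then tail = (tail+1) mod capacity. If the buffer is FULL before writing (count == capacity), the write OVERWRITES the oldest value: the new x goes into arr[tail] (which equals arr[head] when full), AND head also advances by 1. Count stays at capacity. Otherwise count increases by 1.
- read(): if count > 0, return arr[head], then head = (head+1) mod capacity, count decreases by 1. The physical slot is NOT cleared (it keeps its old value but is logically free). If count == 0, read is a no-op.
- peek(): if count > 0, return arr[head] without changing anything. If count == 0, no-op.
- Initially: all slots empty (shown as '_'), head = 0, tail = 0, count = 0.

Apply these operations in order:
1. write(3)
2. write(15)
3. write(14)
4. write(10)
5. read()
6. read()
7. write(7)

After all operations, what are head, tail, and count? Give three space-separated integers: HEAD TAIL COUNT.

After op 1 (write(3)): arr=[3 _ _] head=0 tail=1 count=1
After op 2 (write(15)): arr=[3 15 _] head=0 tail=2 count=2
After op 3 (write(14)): arr=[3 15 14] head=0 tail=0 count=3
After op 4 (write(10)): arr=[10 15 14] head=1 tail=1 count=3
After op 5 (read()): arr=[10 15 14] head=2 tail=1 count=2
After op 6 (read()): arr=[10 15 14] head=0 tail=1 count=1
After op 7 (write(7)): arr=[10 7 14] head=0 tail=2 count=2

Answer: 0 2 2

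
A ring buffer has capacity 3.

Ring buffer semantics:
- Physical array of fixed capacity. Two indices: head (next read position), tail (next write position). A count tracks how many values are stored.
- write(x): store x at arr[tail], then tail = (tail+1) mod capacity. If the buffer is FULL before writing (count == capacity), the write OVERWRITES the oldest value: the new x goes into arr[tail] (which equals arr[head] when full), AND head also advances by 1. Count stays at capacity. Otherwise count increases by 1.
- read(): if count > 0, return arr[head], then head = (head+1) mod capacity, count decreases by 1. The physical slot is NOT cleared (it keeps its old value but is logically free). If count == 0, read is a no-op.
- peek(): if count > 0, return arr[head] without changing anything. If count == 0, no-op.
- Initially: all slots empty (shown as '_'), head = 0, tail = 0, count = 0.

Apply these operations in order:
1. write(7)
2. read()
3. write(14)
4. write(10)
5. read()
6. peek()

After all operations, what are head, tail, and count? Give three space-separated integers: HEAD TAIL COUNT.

Answer: 2 0 1

Derivation:
After op 1 (write(7)): arr=[7 _ _] head=0 tail=1 count=1
After op 2 (read()): arr=[7 _ _] head=1 tail=1 count=0
After op 3 (write(14)): arr=[7 14 _] head=1 tail=2 count=1
After op 4 (write(10)): arr=[7 14 10] head=1 tail=0 count=2
After op 5 (read()): arr=[7 14 10] head=2 tail=0 count=1
After op 6 (peek()): arr=[7 14 10] head=2 tail=0 count=1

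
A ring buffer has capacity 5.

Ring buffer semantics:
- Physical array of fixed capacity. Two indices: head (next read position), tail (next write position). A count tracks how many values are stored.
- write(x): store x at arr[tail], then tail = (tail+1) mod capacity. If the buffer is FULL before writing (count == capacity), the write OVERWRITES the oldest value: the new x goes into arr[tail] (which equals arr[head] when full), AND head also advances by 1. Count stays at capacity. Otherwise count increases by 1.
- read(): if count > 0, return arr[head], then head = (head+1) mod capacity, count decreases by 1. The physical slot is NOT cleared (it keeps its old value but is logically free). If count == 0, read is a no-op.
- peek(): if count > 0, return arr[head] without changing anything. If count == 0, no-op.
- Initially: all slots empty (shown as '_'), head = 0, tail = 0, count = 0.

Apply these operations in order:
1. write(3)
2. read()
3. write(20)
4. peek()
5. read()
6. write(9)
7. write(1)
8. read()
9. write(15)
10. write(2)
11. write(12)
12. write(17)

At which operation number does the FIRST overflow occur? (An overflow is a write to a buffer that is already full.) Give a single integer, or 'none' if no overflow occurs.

Answer: none

Derivation:
After op 1 (write(3)): arr=[3 _ _ _ _] head=0 tail=1 count=1
After op 2 (read()): arr=[3 _ _ _ _] head=1 tail=1 count=0
After op 3 (write(20)): arr=[3 20 _ _ _] head=1 tail=2 count=1
After op 4 (peek()): arr=[3 20 _ _ _] head=1 tail=2 count=1
After op 5 (read()): arr=[3 20 _ _ _] head=2 tail=2 count=0
After op 6 (write(9)): arr=[3 20 9 _ _] head=2 tail=3 count=1
After op 7 (write(1)): arr=[3 20 9 1 _] head=2 tail=4 count=2
After op 8 (read()): arr=[3 20 9 1 _] head=3 tail=4 count=1
After op 9 (write(15)): arr=[3 20 9 1 15] head=3 tail=0 count=2
After op 10 (write(2)): arr=[2 20 9 1 15] head=3 tail=1 count=3
After op 11 (write(12)): arr=[2 12 9 1 15] head=3 tail=2 count=4
After op 12 (write(17)): arr=[2 12 17 1 15] head=3 tail=3 count=5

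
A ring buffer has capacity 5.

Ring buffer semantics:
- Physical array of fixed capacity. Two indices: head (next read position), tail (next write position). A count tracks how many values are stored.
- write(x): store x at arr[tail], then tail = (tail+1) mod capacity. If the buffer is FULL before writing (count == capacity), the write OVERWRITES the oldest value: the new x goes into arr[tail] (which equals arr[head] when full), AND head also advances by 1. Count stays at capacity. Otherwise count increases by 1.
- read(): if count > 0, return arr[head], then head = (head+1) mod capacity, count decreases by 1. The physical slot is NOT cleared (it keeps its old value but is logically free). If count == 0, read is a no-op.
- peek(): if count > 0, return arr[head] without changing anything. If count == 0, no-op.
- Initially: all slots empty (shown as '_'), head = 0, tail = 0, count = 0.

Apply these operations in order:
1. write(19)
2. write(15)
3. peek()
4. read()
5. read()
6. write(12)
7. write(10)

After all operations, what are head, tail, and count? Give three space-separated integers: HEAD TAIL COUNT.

Answer: 2 4 2

Derivation:
After op 1 (write(19)): arr=[19 _ _ _ _] head=0 tail=1 count=1
After op 2 (write(15)): arr=[19 15 _ _ _] head=0 tail=2 count=2
After op 3 (peek()): arr=[19 15 _ _ _] head=0 tail=2 count=2
After op 4 (read()): arr=[19 15 _ _ _] head=1 tail=2 count=1
After op 5 (read()): arr=[19 15 _ _ _] head=2 tail=2 count=0
After op 6 (write(12)): arr=[19 15 12 _ _] head=2 tail=3 count=1
After op 7 (write(10)): arr=[19 15 12 10 _] head=2 tail=4 count=2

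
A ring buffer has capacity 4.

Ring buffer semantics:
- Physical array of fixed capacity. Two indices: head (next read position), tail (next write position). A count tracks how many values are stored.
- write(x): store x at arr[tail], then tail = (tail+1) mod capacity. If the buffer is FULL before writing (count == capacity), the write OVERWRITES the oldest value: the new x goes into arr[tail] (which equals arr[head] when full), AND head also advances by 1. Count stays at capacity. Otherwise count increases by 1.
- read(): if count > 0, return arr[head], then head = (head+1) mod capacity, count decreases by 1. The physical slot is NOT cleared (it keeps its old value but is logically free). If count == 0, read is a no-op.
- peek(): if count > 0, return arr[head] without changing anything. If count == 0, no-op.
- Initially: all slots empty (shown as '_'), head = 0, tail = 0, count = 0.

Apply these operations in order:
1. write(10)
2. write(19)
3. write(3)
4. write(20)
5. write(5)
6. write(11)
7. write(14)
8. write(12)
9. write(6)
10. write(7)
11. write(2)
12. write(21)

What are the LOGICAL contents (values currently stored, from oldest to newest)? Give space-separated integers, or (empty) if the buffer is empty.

Answer: 6 7 2 21

Derivation:
After op 1 (write(10)): arr=[10 _ _ _] head=0 tail=1 count=1
After op 2 (write(19)): arr=[10 19 _ _] head=0 tail=2 count=2
After op 3 (write(3)): arr=[10 19 3 _] head=0 tail=3 count=3
After op 4 (write(20)): arr=[10 19 3 20] head=0 tail=0 count=4
After op 5 (write(5)): arr=[5 19 3 20] head=1 tail=1 count=4
After op 6 (write(11)): arr=[5 11 3 20] head=2 tail=2 count=4
After op 7 (write(14)): arr=[5 11 14 20] head=3 tail=3 count=4
After op 8 (write(12)): arr=[5 11 14 12] head=0 tail=0 count=4
After op 9 (write(6)): arr=[6 11 14 12] head=1 tail=1 count=4
After op 10 (write(7)): arr=[6 7 14 12] head=2 tail=2 count=4
After op 11 (write(2)): arr=[6 7 2 12] head=3 tail=3 count=4
After op 12 (write(21)): arr=[6 7 2 21] head=0 tail=0 count=4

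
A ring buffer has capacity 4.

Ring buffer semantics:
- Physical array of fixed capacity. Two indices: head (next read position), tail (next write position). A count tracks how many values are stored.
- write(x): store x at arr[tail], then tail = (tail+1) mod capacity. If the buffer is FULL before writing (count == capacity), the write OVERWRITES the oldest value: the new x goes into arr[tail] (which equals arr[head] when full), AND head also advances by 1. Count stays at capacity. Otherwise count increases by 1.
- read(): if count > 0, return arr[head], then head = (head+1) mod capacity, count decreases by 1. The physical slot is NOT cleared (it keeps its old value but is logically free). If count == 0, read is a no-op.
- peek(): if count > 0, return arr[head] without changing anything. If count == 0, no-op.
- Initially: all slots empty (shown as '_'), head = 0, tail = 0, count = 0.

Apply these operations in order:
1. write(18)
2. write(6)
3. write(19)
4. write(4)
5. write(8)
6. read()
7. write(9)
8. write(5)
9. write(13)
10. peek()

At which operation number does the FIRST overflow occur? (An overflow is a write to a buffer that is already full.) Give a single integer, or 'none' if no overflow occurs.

Answer: 5

Derivation:
After op 1 (write(18)): arr=[18 _ _ _] head=0 tail=1 count=1
After op 2 (write(6)): arr=[18 6 _ _] head=0 tail=2 count=2
After op 3 (write(19)): arr=[18 6 19 _] head=0 tail=3 count=3
After op 4 (write(4)): arr=[18 6 19 4] head=0 tail=0 count=4
After op 5 (write(8)): arr=[8 6 19 4] head=1 tail=1 count=4
After op 6 (read()): arr=[8 6 19 4] head=2 tail=1 count=3
After op 7 (write(9)): arr=[8 9 19 4] head=2 tail=2 count=4
After op 8 (write(5)): arr=[8 9 5 4] head=3 tail=3 count=4
After op 9 (write(13)): arr=[8 9 5 13] head=0 tail=0 count=4
After op 10 (peek()): arr=[8 9 5 13] head=0 tail=0 count=4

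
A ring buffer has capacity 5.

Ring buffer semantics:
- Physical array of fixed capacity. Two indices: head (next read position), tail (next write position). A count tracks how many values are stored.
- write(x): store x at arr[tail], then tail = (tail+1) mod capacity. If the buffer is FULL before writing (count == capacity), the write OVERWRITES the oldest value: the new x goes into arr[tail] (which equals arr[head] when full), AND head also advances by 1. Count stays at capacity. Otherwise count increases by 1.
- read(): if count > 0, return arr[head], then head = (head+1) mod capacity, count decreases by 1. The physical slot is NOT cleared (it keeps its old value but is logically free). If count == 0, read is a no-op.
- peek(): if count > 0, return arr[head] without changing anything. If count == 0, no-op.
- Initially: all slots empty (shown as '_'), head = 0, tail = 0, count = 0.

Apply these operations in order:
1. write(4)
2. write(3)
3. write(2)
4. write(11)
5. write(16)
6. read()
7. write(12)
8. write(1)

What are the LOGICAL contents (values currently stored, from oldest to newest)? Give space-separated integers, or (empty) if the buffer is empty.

Answer: 2 11 16 12 1

Derivation:
After op 1 (write(4)): arr=[4 _ _ _ _] head=0 tail=1 count=1
After op 2 (write(3)): arr=[4 3 _ _ _] head=0 tail=2 count=2
After op 3 (write(2)): arr=[4 3 2 _ _] head=0 tail=3 count=3
After op 4 (write(11)): arr=[4 3 2 11 _] head=0 tail=4 count=4
After op 5 (write(16)): arr=[4 3 2 11 16] head=0 tail=0 count=5
After op 6 (read()): arr=[4 3 2 11 16] head=1 tail=0 count=4
After op 7 (write(12)): arr=[12 3 2 11 16] head=1 tail=1 count=5
After op 8 (write(1)): arr=[12 1 2 11 16] head=2 tail=2 count=5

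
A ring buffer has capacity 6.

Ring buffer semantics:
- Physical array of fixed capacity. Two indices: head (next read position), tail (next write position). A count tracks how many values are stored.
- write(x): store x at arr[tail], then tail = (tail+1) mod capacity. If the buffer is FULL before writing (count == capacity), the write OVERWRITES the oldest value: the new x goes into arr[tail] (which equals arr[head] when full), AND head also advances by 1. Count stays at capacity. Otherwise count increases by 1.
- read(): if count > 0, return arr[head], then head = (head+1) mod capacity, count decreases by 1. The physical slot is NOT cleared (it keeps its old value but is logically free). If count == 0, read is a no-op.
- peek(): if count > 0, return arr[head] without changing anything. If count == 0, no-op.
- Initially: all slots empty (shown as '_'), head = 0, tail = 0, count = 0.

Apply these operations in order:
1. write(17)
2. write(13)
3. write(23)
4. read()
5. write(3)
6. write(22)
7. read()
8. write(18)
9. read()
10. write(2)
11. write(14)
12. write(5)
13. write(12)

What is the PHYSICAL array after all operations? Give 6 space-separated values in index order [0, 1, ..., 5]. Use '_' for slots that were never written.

After op 1 (write(17)): arr=[17 _ _ _ _ _] head=0 tail=1 count=1
After op 2 (write(13)): arr=[17 13 _ _ _ _] head=0 tail=2 count=2
After op 3 (write(23)): arr=[17 13 23 _ _ _] head=0 tail=3 count=3
After op 4 (read()): arr=[17 13 23 _ _ _] head=1 tail=3 count=2
After op 5 (write(3)): arr=[17 13 23 3 _ _] head=1 tail=4 count=3
After op 6 (write(22)): arr=[17 13 23 3 22 _] head=1 tail=5 count=4
After op 7 (read()): arr=[17 13 23 3 22 _] head=2 tail=5 count=3
After op 8 (write(18)): arr=[17 13 23 3 22 18] head=2 tail=0 count=4
After op 9 (read()): arr=[17 13 23 3 22 18] head=3 tail=0 count=3
After op 10 (write(2)): arr=[2 13 23 3 22 18] head=3 tail=1 count=4
After op 11 (write(14)): arr=[2 14 23 3 22 18] head=3 tail=2 count=5
After op 12 (write(5)): arr=[2 14 5 3 22 18] head=3 tail=3 count=6
After op 13 (write(12)): arr=[2 14 5 12 22 18] head=4 tail=4 count=6

Answer: 2 14 5 12 22 18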